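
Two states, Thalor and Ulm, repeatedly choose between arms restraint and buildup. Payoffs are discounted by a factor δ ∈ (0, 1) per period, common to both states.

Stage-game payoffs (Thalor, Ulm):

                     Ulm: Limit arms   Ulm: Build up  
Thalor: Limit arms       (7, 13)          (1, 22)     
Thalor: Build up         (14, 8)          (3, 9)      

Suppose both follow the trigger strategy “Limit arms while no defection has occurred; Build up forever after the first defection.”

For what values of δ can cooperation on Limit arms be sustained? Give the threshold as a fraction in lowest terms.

9/13

Thalor's threshold: (14−7)/(14−3) = 7/11.
Ulm's threshold: (22−13)/(22−9) = 9/13.
7/11 < 9/13, so Ulm binds and δ* = 9/13.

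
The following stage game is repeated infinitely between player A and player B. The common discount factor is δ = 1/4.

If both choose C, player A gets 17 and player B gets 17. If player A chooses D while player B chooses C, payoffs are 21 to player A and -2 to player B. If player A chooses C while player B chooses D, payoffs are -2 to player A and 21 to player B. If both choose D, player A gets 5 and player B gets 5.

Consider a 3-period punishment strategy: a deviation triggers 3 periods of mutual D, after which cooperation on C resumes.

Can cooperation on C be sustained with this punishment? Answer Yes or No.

IC: δ+…+δ^3 ≥ (21−17)/(17−5) = 1/3.
At δ = 1/4: partial sum = 0.3281 < 0.3333. Cooperation not sustainable.

No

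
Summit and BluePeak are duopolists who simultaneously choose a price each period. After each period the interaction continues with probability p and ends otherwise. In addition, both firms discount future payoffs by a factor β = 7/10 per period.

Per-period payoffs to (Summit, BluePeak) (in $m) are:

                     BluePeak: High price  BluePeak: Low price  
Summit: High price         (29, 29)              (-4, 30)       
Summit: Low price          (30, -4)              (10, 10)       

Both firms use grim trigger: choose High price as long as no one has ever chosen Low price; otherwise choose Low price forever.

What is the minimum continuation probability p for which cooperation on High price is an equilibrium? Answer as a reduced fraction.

Expected continuation weight on next period's payoff is β·p = 7/10·p, which plays the role of the discount factor.
Cooperation requires 7/10·p ≥ (30−29)/(30−10) = 1/20, hence p ≥ 1/14.

1/14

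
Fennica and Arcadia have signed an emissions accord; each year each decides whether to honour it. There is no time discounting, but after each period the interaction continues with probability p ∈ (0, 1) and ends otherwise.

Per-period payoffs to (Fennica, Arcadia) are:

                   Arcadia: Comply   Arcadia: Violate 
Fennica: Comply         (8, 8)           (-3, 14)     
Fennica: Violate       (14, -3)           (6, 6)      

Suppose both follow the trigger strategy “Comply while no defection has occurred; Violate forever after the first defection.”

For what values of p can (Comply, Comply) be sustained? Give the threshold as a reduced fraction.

Expected cooperation value is 8 + p·8 + p²·8 + … = 8/(1−p); deviation gives 14 + p·6/(1−p).
8 ≥ 14(1−p) + 6p ⇒ 8p ≥ 6 ⇒ p ≥ 6/8 = 3/4.

3/4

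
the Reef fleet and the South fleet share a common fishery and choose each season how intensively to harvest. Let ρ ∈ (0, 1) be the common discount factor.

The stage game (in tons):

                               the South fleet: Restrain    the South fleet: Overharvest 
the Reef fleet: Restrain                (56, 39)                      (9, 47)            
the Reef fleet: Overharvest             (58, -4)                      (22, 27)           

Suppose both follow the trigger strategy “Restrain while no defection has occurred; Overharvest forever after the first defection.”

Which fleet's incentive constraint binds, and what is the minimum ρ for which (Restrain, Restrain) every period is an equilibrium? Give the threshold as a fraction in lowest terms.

the Reef fleet: cooperation gives 56 each period; deviation gives 58 once then 22 forever.
  56/(1−ρ) ≥ 58 + 22ρ/(1−ρ) ⇒ ρ ≥ 2/36 = 1/18.
the South fleet: cooperation gives 39 each period; deviation gives 47 once then 27 forever.
  ρ ≥ 8/20 = 2/5.
Both must hold, so the binding constraint is the South fleet's: ρ ≥ 2/5.

the South fleet; ρ ≥ 2/5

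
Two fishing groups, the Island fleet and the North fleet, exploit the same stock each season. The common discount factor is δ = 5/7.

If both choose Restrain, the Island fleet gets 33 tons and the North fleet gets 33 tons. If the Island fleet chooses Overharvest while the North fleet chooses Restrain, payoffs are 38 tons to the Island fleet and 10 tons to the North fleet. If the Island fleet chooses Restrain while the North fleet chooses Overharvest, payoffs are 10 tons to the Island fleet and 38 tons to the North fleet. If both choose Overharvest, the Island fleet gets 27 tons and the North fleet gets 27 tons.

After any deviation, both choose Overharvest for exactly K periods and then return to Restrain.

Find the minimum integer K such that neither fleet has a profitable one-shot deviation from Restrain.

2

No profitable deviation requires (33−27)(δ+…+δ^K) ≥ 38−33, i.e. δ+…+δ^K ≥ 5/6 ≈ 0.8333.
With δ = 5/7, the partial sums are K=1: 0.7143, K=2: 1.2245.
K = 2 is the first length at which the sum reaches 0.8333.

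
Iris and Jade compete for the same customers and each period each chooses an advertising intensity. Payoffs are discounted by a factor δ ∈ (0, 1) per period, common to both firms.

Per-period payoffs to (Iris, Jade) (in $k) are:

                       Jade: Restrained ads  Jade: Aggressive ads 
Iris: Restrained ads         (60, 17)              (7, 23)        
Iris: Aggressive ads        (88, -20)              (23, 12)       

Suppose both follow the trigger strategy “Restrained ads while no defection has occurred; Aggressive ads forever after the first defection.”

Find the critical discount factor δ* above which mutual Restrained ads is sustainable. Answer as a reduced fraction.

Iris: cooperation gives 60 each period; deviation gives 88 once then 23 forever.
  60/(1−δ) ≥ 88 + 23δ/(1−δ) ⇒ δ ≥ 28/65.
Jade: cooperation gives 17 each period; deviation gives 23 once then 12 forever.
  δ ≥ 6/11.
Both must hold, so the binding constraint is Jade's: δ ≥ 6/11.

6/11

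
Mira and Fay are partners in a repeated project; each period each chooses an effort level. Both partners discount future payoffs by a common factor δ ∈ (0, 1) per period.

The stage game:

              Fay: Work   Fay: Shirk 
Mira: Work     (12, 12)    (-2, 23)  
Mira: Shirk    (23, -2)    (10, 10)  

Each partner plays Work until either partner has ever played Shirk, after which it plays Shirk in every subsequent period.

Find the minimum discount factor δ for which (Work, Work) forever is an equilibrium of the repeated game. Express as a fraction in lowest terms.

11/13

12/(1−δ) ≥ 23 + 10δ/(1−δ)
12 ≥ 23 − 13δ
δ ≥ 11/13.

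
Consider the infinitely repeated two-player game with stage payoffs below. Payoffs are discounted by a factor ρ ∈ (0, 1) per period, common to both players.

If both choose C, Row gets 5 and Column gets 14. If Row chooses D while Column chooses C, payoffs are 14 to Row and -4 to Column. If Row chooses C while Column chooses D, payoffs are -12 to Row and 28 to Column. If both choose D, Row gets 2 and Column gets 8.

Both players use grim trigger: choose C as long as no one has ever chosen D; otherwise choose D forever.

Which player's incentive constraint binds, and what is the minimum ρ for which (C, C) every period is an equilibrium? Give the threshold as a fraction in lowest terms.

Row; ρ ≥ 3/4

For Row: deviation gain 14−5 = 9, per-period punishment loss 5−2 = 3. IC gives ρ ≥ 9/12 = 3/4.
For Column: gain 14, loss 6 per period, so ρ ≥ 14/20 = 7/10.
The tighter constraint is Row's, so cooperation needs ρ ≥ 3/4.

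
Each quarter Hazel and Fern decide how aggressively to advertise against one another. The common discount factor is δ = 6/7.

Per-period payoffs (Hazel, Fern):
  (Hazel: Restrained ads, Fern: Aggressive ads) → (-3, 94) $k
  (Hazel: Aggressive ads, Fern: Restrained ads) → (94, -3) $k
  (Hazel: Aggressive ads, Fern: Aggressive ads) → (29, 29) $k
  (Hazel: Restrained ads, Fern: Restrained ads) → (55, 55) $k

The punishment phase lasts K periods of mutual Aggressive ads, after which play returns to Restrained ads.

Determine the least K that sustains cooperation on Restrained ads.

2

IC: δ(1−δ^K)/(1−δ) ≥ (94−55)/(55−29) = 3/2.
With δ = 6/7: need 1 − δ^K ≥ 3/2·(1−6/7)/(6/7), i.e. δ^K ≤ 0.7500.
Since (6/7)^1 = 0.8571 and (6/7)^2 = 0.7347, the smallest such K is 2.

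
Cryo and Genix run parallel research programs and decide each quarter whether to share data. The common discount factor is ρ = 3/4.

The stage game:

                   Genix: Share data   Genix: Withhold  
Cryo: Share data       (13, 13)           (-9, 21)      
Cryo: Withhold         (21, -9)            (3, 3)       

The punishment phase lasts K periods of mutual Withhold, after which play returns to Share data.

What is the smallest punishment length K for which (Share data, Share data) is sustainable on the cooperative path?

2

No profitable deviation requires (13−3)(ρ+…+ρ^K) ≥ 21−13, i.e. ρ+…+ρ^K ≥ 4/5 ≈ 0.8000.
With ρ = 3/4, the partial sums are K=1: 0.7500, K=2: 1.3125.
K = 2 is the first length at which the sum reaches 0.8000.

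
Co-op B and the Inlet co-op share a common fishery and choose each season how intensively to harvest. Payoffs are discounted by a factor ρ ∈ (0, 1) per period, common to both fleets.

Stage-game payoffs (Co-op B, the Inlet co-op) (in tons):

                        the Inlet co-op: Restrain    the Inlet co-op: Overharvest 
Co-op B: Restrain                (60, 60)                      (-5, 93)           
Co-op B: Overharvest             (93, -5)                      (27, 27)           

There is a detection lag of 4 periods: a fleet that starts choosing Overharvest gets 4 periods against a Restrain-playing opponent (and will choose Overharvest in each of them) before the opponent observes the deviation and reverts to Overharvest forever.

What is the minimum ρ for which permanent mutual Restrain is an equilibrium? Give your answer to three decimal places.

0.841

A deviator earns 93 for 4 periods, then 27 forever; cooperating earns 60 forever. Multiplying the IC by (1−ρ):
60 ≥ 93(1−ρ^4) + 27ρ^4, so 66·ρ^4 ≥ 33 and ρ^4 ≥ 1/2.
ρ ≥ (1/2)^(1/4) ≈ 0.841.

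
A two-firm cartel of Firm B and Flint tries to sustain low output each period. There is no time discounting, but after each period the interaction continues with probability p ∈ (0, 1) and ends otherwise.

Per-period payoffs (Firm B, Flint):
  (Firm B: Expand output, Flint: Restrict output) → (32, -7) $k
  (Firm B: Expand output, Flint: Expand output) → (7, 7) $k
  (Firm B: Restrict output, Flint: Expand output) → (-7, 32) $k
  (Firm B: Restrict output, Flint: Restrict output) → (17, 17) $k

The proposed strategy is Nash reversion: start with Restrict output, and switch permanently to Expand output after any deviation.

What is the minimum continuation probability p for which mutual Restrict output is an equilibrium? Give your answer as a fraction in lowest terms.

3/5

Expected cooperation value is 17 + p·17 + p²·17 + … = 17/(1−p); deviation gives 32 + p·7/(1−p).
17 ≥ 32(1−p) + 7p ⇒ 25p ≥ 15 ⇒ p ≥ 15/25 = 3/5.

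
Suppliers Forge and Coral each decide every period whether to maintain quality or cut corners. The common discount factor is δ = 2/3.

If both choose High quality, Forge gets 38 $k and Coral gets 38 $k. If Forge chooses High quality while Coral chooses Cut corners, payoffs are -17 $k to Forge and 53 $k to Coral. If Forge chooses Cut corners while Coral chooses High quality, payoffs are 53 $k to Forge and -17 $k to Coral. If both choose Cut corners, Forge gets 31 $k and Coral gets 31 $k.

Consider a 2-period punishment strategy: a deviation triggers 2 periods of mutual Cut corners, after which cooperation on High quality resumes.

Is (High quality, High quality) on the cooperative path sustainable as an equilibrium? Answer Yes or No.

IC: δ+…+δ^2 ≥ (53−38)/(38−31) = 15/7.
At δ = 2/3: partial sum = 1.1111 < 2.1429. Cooperation not sustainable.

No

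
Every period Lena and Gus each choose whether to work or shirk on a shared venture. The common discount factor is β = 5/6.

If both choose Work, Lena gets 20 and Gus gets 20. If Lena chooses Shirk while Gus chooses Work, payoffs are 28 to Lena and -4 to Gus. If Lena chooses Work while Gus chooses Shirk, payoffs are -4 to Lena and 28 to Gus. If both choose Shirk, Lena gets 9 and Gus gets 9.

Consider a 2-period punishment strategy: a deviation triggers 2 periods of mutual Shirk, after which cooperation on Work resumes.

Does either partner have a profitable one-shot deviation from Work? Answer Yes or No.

No

IC: β+…+β^2 ≥ (28−20)/(20−9) = 8/11.
At β = 5/6: partial sum = 1.5278 ≥ 0.7273. Cooperation sustainable.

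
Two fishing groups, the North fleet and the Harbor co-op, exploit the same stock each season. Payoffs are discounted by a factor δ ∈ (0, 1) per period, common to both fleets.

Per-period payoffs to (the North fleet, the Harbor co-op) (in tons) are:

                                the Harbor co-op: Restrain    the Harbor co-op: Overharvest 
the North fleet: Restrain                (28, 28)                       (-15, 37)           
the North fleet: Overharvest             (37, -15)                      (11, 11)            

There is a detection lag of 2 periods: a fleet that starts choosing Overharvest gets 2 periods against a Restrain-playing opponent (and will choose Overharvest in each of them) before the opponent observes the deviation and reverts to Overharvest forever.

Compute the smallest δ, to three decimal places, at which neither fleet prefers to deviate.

A deviator earns 37 for 2 periods, then 11 forever; cooperating earns 28 forever. Multiplying the IC by (1−δ):
28 ≥ 37(1−δ^2) + 11δ^2, so 26·δ^2 ≥ 9 and δ^2 ≥ 9/26.
δ ≥ (9/26)^(1/2) ≈ 0.588.

0.588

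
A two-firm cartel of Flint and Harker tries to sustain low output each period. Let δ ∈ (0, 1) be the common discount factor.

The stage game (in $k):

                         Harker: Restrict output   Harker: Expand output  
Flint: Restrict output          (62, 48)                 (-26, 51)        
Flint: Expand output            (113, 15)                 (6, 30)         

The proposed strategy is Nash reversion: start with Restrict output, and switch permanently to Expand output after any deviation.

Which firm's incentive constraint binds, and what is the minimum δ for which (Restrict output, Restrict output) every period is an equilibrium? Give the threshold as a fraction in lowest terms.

For Flint: deviation gain 113−62 = 51, per-period punishment loss 62−6 = 56. IC gives δ ≥ 51/107.
For Harker: gain 3, loss 18 per period, so δ ≥ 3/21 = 1/7.
The tighter constraint is Flint's, so cooperation needs δ ≥ 51/107.

Flint; δ ≥ 51/107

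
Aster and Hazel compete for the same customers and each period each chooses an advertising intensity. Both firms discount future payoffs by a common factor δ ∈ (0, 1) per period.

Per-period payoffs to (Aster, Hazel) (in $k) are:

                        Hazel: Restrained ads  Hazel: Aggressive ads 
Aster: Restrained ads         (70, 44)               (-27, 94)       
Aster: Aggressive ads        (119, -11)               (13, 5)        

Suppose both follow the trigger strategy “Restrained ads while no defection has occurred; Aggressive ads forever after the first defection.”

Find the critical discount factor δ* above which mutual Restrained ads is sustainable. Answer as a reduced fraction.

50/89

For Aster: deviation gain 119−70 = 49, per-period punishment loss 70−13 = 57. IC gives δ ≥ 49/106.
For Hazel: gain 50, loss 39 per period, so δ ≥ 50/89.
The tighter constraint is Hazel's, so cooperation needs δ ≥ 50/89.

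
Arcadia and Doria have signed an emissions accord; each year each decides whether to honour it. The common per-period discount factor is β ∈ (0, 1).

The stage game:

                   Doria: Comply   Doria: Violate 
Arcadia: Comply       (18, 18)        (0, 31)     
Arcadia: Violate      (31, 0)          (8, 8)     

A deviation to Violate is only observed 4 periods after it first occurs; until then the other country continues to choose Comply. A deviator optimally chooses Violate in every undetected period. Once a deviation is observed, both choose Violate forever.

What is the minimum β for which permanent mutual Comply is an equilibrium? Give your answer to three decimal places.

0.867

A deviator earns 31 for 4 periods, then 8 forever; cooperating earns 18 forever. Multiplying the IC by (1−β):
18 ≥ 31(1−β^4) + 8β^4, so 23·β^4 ≥ 13 and β^4 ≥ 13/23.
β ≥ (13/23)^(1/4) ≈ 0.867.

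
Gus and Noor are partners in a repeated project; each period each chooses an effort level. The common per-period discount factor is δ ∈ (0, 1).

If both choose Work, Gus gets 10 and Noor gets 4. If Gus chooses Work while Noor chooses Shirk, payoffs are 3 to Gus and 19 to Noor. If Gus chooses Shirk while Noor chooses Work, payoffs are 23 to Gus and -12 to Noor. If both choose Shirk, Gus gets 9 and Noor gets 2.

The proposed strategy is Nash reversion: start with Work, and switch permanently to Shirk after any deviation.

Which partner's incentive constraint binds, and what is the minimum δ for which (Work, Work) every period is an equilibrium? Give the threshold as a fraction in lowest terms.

Gus; δ ≥ 13/14

Gus's threshold: (23−10)/(23−9) = 13/14.
Noor's threshold: (19−4)/(19−2) = 15/17.
13/14 > 15/17, so Gus binds and δ* = 13/14.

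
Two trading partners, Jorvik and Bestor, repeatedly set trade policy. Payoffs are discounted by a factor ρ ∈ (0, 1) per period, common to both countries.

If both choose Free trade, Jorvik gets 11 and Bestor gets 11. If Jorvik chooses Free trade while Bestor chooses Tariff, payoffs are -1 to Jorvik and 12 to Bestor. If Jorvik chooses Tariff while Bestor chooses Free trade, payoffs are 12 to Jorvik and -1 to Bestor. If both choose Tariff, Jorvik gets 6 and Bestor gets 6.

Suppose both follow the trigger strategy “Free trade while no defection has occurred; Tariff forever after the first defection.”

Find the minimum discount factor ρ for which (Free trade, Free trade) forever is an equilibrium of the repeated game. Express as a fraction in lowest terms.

1/6

Under grim trigger the critical discount factor is (T−C)/(T−P) with T = 12, C = 11, P = 6.
ρ* = (12−11)/(12−6) = 1/6.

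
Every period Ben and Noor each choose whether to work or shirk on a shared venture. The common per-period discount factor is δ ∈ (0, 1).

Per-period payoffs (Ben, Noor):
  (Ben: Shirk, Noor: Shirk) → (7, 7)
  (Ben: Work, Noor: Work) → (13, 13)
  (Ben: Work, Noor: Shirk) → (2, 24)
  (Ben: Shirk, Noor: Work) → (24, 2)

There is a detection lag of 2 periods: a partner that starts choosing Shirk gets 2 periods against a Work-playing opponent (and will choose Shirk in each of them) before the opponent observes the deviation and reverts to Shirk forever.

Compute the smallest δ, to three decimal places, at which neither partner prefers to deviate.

The best deviation is to choose Shirk for all 2 undetected periods, earning 24 each, then 7 forever once detected.
Deviation value: 24(1−δ^2)/(1−δ) + 7δ^2/(1−δ); cooperation value: 13/(1−δ).
IC: 13 ≥ 24(1−δ^2) + 7δ^2 = 24 − 17δ^2.
So δ^2 ≥ 11/17, giving δ ≥ (11/17)^(1/2) ≈ 0.804.

0.804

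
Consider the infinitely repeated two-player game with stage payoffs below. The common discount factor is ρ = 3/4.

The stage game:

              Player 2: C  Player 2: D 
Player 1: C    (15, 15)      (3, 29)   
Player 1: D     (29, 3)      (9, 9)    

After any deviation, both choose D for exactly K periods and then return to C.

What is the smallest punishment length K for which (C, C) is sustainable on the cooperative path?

Need Σ_{k=1}^{K} ρ^k ≥ (29−15)/(15−9) = 2.3333 at ρ = 3/4.
At K = 5 the sum is 2.2881 < 2.3333; at K = 6 it is 2.4661 ≥ 2.3333.
So the minimum punishment length is K = 6.

6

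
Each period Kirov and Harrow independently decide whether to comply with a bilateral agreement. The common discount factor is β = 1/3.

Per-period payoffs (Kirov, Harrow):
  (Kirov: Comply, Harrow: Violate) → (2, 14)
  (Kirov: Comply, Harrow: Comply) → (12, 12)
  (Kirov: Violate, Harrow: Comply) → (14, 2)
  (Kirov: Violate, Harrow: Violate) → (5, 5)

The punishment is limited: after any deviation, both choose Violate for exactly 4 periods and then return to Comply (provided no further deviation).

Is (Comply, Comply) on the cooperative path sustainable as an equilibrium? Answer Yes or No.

Yes

A one-shot deviation gives 14 now, then 5 for 4 periods, then back to 12.
Gain from deviating: (14−12) today; loss: (12−5) in each of the next 4 periods.
No-deviation condition: (12−5)(β+…+β^4) ≥ 14−12, i.e. β+…+β^4 ≥ 2/7.
At β = 1/3: β+…+β^4 = 0.4938 ≥ 0.2857.
So cooperation is sustainable.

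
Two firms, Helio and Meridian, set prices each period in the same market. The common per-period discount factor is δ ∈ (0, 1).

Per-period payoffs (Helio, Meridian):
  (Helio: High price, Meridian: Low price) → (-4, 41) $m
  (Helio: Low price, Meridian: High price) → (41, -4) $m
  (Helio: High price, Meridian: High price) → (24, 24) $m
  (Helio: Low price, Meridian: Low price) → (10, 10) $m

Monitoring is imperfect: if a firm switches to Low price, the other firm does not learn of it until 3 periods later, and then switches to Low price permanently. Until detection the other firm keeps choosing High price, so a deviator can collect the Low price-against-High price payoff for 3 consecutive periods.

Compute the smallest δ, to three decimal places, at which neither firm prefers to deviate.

The best deviation is to choose Low price for all 3 undetected periods, earning 41 each, then 10 forever once detected.
Deviation value: 41(1−δ^3)/(1−δ) + 10δ^3/(1−δ); cooperation value: 24/(1−δ).
IC: 24 ≥ 41(1−δ^3) + 10δ^3 = 41 − 31δ^3.
So δ^3 ≥ 17/31, giving δ ≥ (17/31)^(1/3) ≈ 0.819.

0.819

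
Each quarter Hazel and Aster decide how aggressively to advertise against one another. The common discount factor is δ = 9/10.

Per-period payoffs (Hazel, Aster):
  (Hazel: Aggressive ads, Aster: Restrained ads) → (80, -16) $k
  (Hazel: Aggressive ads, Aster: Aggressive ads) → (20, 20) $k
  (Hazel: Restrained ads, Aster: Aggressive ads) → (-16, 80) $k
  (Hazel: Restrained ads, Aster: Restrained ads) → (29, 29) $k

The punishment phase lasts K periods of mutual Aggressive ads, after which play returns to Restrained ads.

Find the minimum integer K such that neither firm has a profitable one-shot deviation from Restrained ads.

Need Σ_{k=1}^{K} δ^k ≥ (80−29)/(29−20) = 5.6667 at δ = 9/10.
At K = 9 the sum is 5.5132 < 5.6667; at K = 10 it is 5.8619 ≥ 5.6667.
So the minimum punishment length is K = 10.

10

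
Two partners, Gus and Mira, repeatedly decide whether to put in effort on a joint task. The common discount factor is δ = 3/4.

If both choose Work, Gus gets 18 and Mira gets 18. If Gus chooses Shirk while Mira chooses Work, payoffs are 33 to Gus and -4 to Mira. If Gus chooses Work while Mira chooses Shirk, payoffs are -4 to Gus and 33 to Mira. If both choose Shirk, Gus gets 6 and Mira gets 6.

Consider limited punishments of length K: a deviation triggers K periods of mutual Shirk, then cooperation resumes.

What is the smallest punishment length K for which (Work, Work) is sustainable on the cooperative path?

2

IC: δ(1−δ^K)/(1−δ) ≥ (33−18)/(18−6) = 5/4.
With δ = 3/4: need 1 − δ^K ≥ 5/4·(1−3/4)/(3/4), i.e. δ^K ≤ 0.5833.
Since (3/4)^1 = 0.7500 and (3/4)^2 = 0.5625, the smallest such K is 2.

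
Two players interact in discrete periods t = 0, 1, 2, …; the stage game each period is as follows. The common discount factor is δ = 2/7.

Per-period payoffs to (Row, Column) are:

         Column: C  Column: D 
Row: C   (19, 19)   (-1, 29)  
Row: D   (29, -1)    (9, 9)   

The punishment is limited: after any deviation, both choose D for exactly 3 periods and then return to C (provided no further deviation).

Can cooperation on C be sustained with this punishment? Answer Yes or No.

A one-shot deviation gives 29 now, then 9 for 3 periods, then back to 19.
Gain from deviating: (29−19) today; loss: (19−9) in each of the next 3 periods.
No-deviation condition: (19−9)(δ+…+δ^3) ≥ 29−19, i.e. δ+…+δ^3 ≥ 1.
At δ = 2/7: δ+…+δ^3 = 0.3907 < 1.0000.
So cooperation is not sustainable.

No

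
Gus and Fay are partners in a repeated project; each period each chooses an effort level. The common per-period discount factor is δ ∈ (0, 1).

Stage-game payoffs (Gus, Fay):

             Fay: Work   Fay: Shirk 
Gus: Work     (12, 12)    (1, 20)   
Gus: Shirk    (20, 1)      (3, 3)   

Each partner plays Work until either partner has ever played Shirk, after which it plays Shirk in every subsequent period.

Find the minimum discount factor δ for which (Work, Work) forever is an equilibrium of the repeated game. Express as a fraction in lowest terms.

Cooperation forever yields 12 each period: 12/(1−δ).
Deviating yields 20 once, then 3 forever: 20 + 3δ/(1−δ).
No profitable deviation requires 12/(1−δ) ≥ 20 + 3δ/(1−δ).
Multiplying by (1−δ): 12 ≥ 20(1−δ) + 3δ = 20 − 17δ.
So 17δ ≥ 8, i.e. δ ≥ 8/17.

8/17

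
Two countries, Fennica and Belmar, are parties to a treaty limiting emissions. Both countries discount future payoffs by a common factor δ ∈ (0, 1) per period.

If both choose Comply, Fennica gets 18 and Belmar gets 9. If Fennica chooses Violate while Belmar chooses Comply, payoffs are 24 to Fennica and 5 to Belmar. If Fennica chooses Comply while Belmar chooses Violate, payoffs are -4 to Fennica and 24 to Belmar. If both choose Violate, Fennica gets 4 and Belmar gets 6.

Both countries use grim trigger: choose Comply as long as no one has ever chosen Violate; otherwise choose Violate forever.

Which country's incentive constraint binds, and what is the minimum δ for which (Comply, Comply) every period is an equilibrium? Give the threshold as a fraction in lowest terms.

Fennica: cooperation gives 18 each period; deviation gives 24 once then 4 forever.
  18/(1−δ) ≥ 24 + 4δ/(1−δ) ⇒ δ ≥ 6/20 = 3/10.
Belmar: cooperation gives 9 each period; deviation gives 24 once then 6 forever.
  δ ≥ 15/18 = 5/6.
Both must hold, so the binding constraint is Belmar's: δ ≥ 5/6.

Belmar; δ ≥ 5/6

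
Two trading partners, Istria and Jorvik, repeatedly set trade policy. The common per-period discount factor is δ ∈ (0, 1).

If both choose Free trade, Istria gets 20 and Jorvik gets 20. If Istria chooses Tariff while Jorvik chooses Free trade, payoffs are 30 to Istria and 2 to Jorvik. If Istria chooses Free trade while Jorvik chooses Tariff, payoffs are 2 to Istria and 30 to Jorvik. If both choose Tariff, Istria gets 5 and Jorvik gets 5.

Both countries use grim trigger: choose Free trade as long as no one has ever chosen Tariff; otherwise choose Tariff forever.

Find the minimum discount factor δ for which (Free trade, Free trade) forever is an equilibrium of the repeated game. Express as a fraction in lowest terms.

Cooperation forever yields 20 each period: 20/(1−δ).
Deviating yields 30 once, then 5 forever: 30 + 5δ/(1−δ).
No profitable deviation requires 20/(1−δ) ≥ 30 + 5δ/(1−δ).
Multiplying by (1−δ): 20 ≥ 30(1−δ) + 5δ = 30 − 25δ.
So 25δ ≥ 10, i.e. δ ≥ 10/25 = 2/5.

2/5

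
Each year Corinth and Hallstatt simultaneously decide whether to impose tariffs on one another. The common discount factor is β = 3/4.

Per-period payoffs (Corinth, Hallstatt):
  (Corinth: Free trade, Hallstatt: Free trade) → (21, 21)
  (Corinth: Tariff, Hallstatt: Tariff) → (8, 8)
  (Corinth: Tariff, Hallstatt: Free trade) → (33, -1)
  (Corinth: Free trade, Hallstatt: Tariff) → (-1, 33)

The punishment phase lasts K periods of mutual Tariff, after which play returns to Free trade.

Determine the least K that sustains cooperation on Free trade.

IC: β(1−β^K)/(1−β) ≥ (33−21)/(21−8) = 12/13.
With β = 3/4: need 1 − β^K ≥ 12/13·(1−3/4)/(3/4), i.e. β^K ≤ 0.6923.
Since (3/4)^1 = 0.7500 and (3/4)^2 = 0.5625, the smallest such K is 2.

2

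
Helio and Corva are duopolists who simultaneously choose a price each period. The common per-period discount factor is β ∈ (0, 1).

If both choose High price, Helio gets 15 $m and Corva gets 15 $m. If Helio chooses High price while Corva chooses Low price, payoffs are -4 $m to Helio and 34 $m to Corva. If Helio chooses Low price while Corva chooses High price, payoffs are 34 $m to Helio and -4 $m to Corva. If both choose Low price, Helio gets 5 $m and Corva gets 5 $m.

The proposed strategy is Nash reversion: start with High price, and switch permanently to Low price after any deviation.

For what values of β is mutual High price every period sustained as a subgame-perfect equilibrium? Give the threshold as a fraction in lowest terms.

Cooperation forever yields 15 each period: 15/(1−β).
Deviating yields 34 once, then 5 forever: 34 + 5β/(1−β).
No profitable deviation requires 15/(1−β) ≥ 34 + 5β/(1−β).
Multiplying by (1−β): 15 ≥ 34(1−β) + 5β = 34 − 29β.
So 29β ≥ 19, i.e. β ≥ 19/29.

19/29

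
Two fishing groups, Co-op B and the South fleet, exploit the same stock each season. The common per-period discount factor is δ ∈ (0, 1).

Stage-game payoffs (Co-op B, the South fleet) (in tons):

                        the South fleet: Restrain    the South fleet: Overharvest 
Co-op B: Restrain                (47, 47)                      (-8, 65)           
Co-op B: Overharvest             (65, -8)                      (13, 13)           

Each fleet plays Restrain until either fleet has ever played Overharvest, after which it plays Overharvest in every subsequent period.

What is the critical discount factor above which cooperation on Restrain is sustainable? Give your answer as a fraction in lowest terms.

Cooperation forever yields 47 each period: 47/(1−δ).
Deviating yields 65 once, then 13 forever: 65 + 13δ/(1−δ).
No profitable deviation requires 47/(1−δ) ≥ 65 + 13δ/(1−δ).
Multiplying by (1−δ): 47 ≥ 65(1−δ) + 13δ = 65 − 52δ.
So 52δ ≥ 18, i.e. δ ≥ 18/52 = 9/26.

9/26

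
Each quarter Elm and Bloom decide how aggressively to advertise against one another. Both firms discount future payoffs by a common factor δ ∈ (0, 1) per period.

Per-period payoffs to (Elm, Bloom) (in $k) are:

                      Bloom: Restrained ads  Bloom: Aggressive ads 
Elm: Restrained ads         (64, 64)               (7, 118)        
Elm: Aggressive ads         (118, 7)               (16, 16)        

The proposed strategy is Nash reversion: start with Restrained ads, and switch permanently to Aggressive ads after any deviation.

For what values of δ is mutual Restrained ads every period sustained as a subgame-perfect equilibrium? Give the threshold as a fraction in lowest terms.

64/(1−δ) ≥ 118 + 16δ/(1−δ)
64 ≥ 118 − 102δ
δ ≥ 54/102 = 9/17.

9/17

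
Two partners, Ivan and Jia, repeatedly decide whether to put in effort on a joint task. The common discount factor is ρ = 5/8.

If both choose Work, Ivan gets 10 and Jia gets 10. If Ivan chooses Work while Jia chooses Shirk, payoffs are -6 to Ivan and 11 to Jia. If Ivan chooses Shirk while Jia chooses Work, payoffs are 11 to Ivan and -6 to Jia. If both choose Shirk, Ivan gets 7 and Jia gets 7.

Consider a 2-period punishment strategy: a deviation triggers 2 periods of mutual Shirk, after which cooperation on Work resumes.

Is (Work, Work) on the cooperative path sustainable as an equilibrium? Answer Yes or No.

IC: ρ+…+ρ^2 ≥ (11−10)/(10−7) = 1/3.
At ρ = 5/8: partial sum = 1.0156 ≥ 0.3333. Cooperation sustainable.

Yes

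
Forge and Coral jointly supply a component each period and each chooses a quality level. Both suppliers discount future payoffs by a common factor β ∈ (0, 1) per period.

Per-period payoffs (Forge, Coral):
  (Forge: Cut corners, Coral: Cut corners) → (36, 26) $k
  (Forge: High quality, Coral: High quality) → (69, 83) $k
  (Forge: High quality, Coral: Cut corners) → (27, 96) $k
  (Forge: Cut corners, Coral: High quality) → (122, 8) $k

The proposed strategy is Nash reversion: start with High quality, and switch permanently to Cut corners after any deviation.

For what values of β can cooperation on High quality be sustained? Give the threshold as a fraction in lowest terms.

Forge: cooperation gives 69 each period; deviation gives 122 once then 36 forever.
  69/(1−β) ≥ 122 + 36β/(1−β) ⇒ β ≥ 53/86.
Coral: cooperation gives 83 each period; deviation gives 96 once then 26 forever.
  β ≥ 13/70.
Both must hold, so the binding constraint is Forge's: β ≥ 53/86.

53/86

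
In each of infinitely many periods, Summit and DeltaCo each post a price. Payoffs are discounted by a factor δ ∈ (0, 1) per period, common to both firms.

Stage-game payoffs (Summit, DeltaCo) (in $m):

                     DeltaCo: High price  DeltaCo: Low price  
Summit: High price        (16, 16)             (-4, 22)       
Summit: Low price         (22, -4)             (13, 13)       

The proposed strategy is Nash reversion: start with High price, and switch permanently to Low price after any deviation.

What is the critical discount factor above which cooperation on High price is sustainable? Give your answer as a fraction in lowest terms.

2/3

16/(1−δ) ≥ 22 + 13δ/(1−δ)
16 ≥ 22 − 9δ
δ ≥ 6/9 = 2/3.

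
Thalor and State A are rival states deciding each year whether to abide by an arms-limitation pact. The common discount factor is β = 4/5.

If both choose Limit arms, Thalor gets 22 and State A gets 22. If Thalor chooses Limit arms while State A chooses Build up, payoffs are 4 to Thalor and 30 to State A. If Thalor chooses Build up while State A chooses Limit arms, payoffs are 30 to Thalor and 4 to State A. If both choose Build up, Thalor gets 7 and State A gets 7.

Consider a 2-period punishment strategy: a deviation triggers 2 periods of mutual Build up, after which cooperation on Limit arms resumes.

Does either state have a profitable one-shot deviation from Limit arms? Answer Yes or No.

No

A one-shot deviation gives 30 now, then 7 for 2 periods, then back to 22.
Gain from deviating: (30−22) today; loss: (22−7) in each of the next 2 periods.
No-deviation condition: (22−7)(β+…+β^2) ≥ 30−22, i.e. β+…+β^2 ≥ 8/15.
At β = 4/5: β+…+β^2 = 1.4400 ≥ 0.5333.
So cooperation is sustainable.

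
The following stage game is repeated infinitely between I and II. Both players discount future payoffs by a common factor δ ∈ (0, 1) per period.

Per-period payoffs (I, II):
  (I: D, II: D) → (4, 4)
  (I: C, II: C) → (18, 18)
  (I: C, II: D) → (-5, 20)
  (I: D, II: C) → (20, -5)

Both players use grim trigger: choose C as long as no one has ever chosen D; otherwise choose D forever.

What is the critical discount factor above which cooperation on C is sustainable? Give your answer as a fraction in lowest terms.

1/8

Cooperation forever yields 18 each period: 18/(1−δ).
Deviating yields 20 once, then 4 forever: 20 + 4δ/(1−δ).
No profitable deviation requires 18/(1−δ) ≥ 20 + 4δ/(1−δ).
Multiplying by (1−δ): 18 ≥ 20(1−δ) + 4δ = 20 − 16δ.
So 16δ ≥ 2, i.e. δ ≥ 2/16 = 1/8.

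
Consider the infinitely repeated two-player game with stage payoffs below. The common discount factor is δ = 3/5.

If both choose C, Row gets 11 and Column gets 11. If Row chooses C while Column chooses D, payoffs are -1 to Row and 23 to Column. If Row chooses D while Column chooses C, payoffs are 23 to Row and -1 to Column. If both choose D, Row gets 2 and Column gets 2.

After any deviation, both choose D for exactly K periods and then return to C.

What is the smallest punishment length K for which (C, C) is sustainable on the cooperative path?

Need Σ_{k=1}^{K} δ^k ≥ (23−11)/(11−2) = 1.3333 at δ = 3/5.
At K = 4 the sum is 1.3056 < 1.3333; at K = 5 it is 1.3834 ≥ 1.3333.
So the minimum punishment length is K = 5.

5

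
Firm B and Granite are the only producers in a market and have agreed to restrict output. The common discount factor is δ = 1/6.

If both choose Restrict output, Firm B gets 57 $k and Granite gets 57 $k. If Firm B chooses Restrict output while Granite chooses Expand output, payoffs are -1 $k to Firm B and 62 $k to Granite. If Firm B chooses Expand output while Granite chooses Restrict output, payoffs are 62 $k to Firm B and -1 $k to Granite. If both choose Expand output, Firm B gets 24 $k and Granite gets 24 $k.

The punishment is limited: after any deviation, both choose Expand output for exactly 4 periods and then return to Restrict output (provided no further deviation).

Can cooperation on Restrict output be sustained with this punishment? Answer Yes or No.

Yes

Comparing payoff streams over the 5 periods until play realigns: cooperate → 57(1+δ+…+δ^4); deviate → 62 + 24(δ+…+δ^4).
Cooperation is sustained iff (57−24)(δ+…+δ^4) ≥ 62−57.
δ+…+δ^4 = 1/6·(1−(1/6)^4)/(1−1/6) = 0.1998, and (62−57)/(57−24) = 0.1515.
0.1998 ≥ 0.1515, so cooperation is sustainable.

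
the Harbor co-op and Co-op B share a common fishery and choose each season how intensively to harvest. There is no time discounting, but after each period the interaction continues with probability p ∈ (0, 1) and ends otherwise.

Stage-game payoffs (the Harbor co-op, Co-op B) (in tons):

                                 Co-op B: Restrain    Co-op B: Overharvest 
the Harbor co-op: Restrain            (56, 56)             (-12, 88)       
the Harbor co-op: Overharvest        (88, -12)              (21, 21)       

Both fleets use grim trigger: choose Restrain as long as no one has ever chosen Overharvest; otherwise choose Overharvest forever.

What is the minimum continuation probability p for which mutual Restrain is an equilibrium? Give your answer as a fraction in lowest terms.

32/67

Expected cooperation value is 56 + p·56 + p²·56 + … = 56/(1−p); deviation gives 88 + p·21/(1−p).
56 ≥ 88(1−p) + 21p ⇒ 67p ≥ 32 ⇒ p ≥ 32/67.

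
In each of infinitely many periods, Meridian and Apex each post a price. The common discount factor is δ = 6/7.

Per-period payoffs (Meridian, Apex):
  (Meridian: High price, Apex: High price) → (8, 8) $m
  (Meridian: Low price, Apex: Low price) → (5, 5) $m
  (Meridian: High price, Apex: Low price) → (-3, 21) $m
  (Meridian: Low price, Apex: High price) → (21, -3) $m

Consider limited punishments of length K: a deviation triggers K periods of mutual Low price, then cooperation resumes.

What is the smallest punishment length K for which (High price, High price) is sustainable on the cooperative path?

9

Need Σ_{k=1}^{K} δ^k ≥ (21−8)/(8−5) = 4.3333 at δ = 6/7.
At K = 8 the sum is 4.2519 < 4.3333; at K = 9 it is 4.5016 ≥ 4.3333.
So the minimum punishment length is K = 9.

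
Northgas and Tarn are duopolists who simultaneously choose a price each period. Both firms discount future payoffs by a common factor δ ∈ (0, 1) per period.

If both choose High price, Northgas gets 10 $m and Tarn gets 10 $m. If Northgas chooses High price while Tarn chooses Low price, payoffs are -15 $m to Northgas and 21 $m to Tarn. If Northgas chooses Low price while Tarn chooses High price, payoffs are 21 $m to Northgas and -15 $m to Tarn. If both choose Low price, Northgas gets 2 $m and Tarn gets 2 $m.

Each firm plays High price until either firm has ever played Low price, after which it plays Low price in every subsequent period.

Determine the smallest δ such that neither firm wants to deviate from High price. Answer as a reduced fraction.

Cooperation forever yields 10 each period: 10/(1−δ).
Deviating yields 21 once, then 2 forever: 21 + 2δ/(1−δ).
No profitable deviation requires 10/(1−δ) ≥ 21 + 2δ/(1−δ).
Multiplying by (1−δ): 10 ≥ 21(1−δ) + 2δ = 21 − 19δ.
So 19δ ≥ 11, i.e. δ ≥ 11/19.

11/19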